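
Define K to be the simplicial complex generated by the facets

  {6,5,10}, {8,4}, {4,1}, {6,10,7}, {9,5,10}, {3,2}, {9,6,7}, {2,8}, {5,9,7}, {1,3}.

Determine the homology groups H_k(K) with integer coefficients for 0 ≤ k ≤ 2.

H_0 ≅ Z^2,  H_1 ≅ Z^2,  H_2 = 0.

Take the total order 1 < 2 < 3 < 4 < 5 < 6 < 7 < 8 < 9 < 10 on the vertex set. Then K (dimension 2) consists of the simplices:

  0-simplices (10): [1], [2], [3], [4], [5], [6], [7], [8], [9], [10]
  1-simplices (15): [1,3], [1,4], [2,3], [2,8], [4,8], [5,6], [5,7], [5,9], [5,10], [6,7], [6,9], [6,10], [7,9], [7,10], [9,10]
  2-simplices (5): [5,6,10], [5,7,9], [5,9,10], [6,7,9], [6,7,10]

so the chain groups are C_0 ≅ Z^10, C_1 ≅ Z^15, C_2 ≅ Z^5.

∂_1: C_1 → C_0 is given by ∂[p,q] = [q] − [p].
As a 10×15 matrix over Z this has rank 8, with invariant factors (1,1,1,1,1,1,1,1).

Boundary ∂_2: C_2 → C_1 acts by ∂[p,q,r] = [q,r] − [p,r] + [p,q]. For instance
  ∂[5,6,10] = [6,10] − [5,10] + [5,6],
  ∂[5,7,9] = [7,9] − [5,9] + [5,7].
The resulting 15×5 matrix has rank 5, and its Smith normal form has invariant factors (1,1,1,1,1).

Now H_k = ker ∂_k / im ∂_{k+1}, so:

  H_0: rank C_0 − rank ∂_1 = 10 − 8 = 2, and the invariant factors of ∂_1 are all 1, so H_0 ≅ Z^2.
  H_1: rank ker ∂_1 − rank ∂_2 = (15 − 8) − 5 = 2, and the invariant factors of ∂_2 are all 1, so H_1 ≅ Z^2.
  H_2: rank ker ∂_2 − rank ∂_3 = (5 − 5) − 0 = 0, and there is no ∂_3, so H_2 ≅ 0.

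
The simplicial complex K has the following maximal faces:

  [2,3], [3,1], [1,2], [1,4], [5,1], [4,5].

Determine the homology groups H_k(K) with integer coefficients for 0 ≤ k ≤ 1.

Order the vertices as 1 < 2 < 3 < 4 < 5. Listing each simplex with vertices in this order, K has dimension 1 with simplices:

  0-simplices (5): [1], [2], [3], [4], [5]
  1-simplices (6): [1,2], [1,3], [1,4], [1,5], [2,3], [4,5]

so the chain groups are C_0 ≅ Z^5, C_1 ≅ Z^6.

The boundary map ∂_1: C_1 → C_0 is given by ∂[p,q] = [q] − [p].
The 5×6 boundary matrix has rank 4 and Smith normal form diag(1,1,1,1).

Computing H_k = (kernel of ∂_k) / (image of ∂_{k+1}):

  H_0: rank C_0 − rank ∂_1 = 5 − 4 = 1, and the invariant factors of ∂_1 are all 1, so H_0 = Z.
  H_1: rank ker ∂_1 − rank ∂_2 = (6 − 4) − 0 = 2, and there is no ∂_2, so H_1 = Z^2.

H_0 = Z,  H_1 = Z^2.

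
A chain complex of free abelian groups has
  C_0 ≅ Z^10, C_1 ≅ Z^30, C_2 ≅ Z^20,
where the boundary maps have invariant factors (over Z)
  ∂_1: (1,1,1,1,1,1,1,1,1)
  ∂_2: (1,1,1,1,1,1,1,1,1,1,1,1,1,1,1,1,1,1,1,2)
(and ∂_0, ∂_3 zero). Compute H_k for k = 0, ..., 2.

H_0: b_0 = 10 − 0 − 9 = 1; torsion from ∂_1 factors > 1: none. So H_0 = Z.
H_1: b_1 = 30 − 9 − 20 = 1; torsion from ∂_2 factors > 1: [2]. So H_1 = Z × Z/2.
H_2: b_2 = 20 − 20 − 0 = 0; torsion from ∂_3 factors > 1: none. So H_2 = 0.

H_0 = Z,  H_1 = Z × Z/2,  H_2 = 0.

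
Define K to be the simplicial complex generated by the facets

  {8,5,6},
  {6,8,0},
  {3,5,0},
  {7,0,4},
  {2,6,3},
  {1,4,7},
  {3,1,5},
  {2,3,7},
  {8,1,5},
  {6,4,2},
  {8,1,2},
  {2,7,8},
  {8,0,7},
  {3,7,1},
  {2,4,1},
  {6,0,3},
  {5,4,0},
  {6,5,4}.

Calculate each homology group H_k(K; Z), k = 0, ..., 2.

H_0 ≅ Z,  H_1 ≅ Z ⊕ Z/2Z,  H_2 = 0.

We work with the vertex ordering 0 < 1 < 2 < 3 < 4 < 5 < 6 < 7 < 8. The simplices of K, each written with vertices in increasing order, are:

  0-simplices (9): [0], [1], [2], [3], [4], [5], [6], [7], [8]
  1-simplices (27): (27 of them)
  2-simplices (18): [0,3,5], [0,3,6], [0,4,5], [0,4,7], [0,6,8], [0,7,8], [1,2,4], [1,2,8], [1,3,5], [1,3,7], [1,4,7], [1,5,8], [2,3,6], [2,3,7], [2,4,6], [2,7,8], [4,5,6], [5,6,8]

Hence C_0 ≅ Z^9, C_1 ≅ Z^27, C_2 ≅ Z^18.

∂_1: C_1 → C_0 maps an edge to its endpoints' difference, ∂[p,q] = q − p.
The 9×27 boundary matrix has rank 8 and Smith normal form diag(1,1,1,1,1,1,1,1).

The boundary map ∂_2: C_2 → C_1 acts by ∂[p,q,r] = [q,r] − [p,r] + [p,q]. For instance
  ∂[0,4,5] = [4,5] − [0,5] + [0,4],
  ∂[0,3,5] = [3,5] − [0,5] + [0,3].
The 27×18 boundary matrix has rank 18 and Smith normal form diag(1,1,1,1,1,1,1,1,1,1,1,1,1,1,1,1,1,2).

From H_k ≅ ker(∂_k) / im(∂_{k+1}) we obtain:

  H_0: rank C_0 − rank ∂_1 = 9 − 8 = 1, and the invariant factors of ∂_1 are all 1, so H_0 ≅ Z.
  H_1: rank ker ∂_1 − rank ∂_2 = (27 − 8) − 18 = 1, and ∂_2 has invariant factor 2 > 1, so H_1 ≅ Z ⊕ Z/2Z.
  H_2: rank ker ∂_2 − rank ∂_3 = (18 − 18) − 0 = 0, and there is no ∂_3, so H_2 ≅ 0.

(K is a triangulation of the Klein bottle.)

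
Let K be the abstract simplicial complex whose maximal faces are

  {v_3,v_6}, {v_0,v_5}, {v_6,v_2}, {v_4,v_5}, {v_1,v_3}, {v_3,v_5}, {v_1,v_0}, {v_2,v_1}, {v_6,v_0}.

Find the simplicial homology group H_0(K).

Order the vertices as v_0 < v_1 < v_2 < v_3 < v_4 < v_5 < v_6. Listing each simplex with vertices in this order, K has dimension 1 with simplices:

  0-simplices (7): [v_0], [v_1], [v_2], [v_3], [v_4], [v_5], [v_6]
  1-simplices (9): [v_0,v_1], [v_0,v_5], [v_0,v_6], [v_1,v_2], [v_1,v_3], [v_2,v_6], [v_3,v_5], [v_3,v_6], [v_4,v_5]

so the chain groups are C_0 ≅ Z^7, C_1 ≅ Z^9.

The boundary map ∂_1: C_1 → C_0 is given by ∂[p,q] = [q] − [p]. For instance
  ∂[v_0,v_1] = [v_1] − [v_0].
As a 7×9 matrix over Z this has rank 6, with invariant factors (1,1,1,1,1,1).

Now H_k = ker ∂_k / im ∂_{k+1}, so:

  H_0: rank C_0 − rank ∂_1 = 7 − 6 = 1, and the invariant factors of ∂_1 are all 1, so H_0 = Z.

H_0 = Z.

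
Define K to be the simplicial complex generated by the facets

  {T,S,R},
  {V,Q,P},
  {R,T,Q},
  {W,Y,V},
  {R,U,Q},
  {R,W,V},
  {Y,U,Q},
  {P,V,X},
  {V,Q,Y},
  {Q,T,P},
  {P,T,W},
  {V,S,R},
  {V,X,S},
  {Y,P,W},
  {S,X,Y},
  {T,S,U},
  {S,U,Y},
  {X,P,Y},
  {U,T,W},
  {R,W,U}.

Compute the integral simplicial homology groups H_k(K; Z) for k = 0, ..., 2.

Take the total order P < Q < R < S < T < U < V < W < X < Y on the vertex set. Then K (dimension 2) consists of the simplices:

  0-simplices (10): P, Q, R, S, T, U, V, W, X, Y
  1-simplices (30): PQ, PT, PV, PW, PX, PY, QR, QT, QU, QV, QY, RS, RT, RU, RV, RW, ST, SU, SV, SX, SY, TU, TW, UW, UY, VW, VX, VY, WY, XY
  2-simplices (20): PQT, PQV, PTW, PVX, PWY, PXY, QRT, QRU, QUY, QVY, RST, RSV, RUW, RVW, STU, SUY, SVX, SXY, TUW, VWY

so the chain groups are C_0 ≅ Z^10, C_1 ≅ Z^30, C_2 ≅ Z^20.

Boundary ∂_1: C_1 → C_0 is given by ∂[p,q] = [q] − [p]. For instance
  ∂WY = Y − W.
The 10×30 boundary matrix has rank 9 and Smith normal form diag(1,1,1,1,1,1,1,1,1).

∂_2: C_2 → C_1 acts by ∂[p,q,r] = [q,r] − [p,r] + [p,q]. For instance
  ∂SUY = UY − SY + SU,
  ∂TUW = UW − TW + TU.
As a 30×20 matrix over Z this has rank 20, with invariant factors (1,1,1,1,1,1,1,1,1,1,1,1,1,1,1,1,1,1,1,2).

Now H_k = ker ∂_k / im ∂_{k+1}, so:

  H_0: rank C_0 − rank ∂_1 = 10 − 9 = 1, and the invariant factors of ∂_1 are all 1, so H_0 ≅ Z.
  H_1: rank ker ∂_1 − rank ∂_2 = (30 − 9) − 20 = 1, and ∂_2 has invariant factor 2 > 1, so H_1 ≅ Z ⊕ Z/2Z.
  H_2: rank ker ∂_2 − rank ∂_3 = (20 − 20) − 0 = 0, and there is no ∂_3, so H_2 ≅ 0.

H_0 ≅ Z,  H_1 ≅ Z ⊕ Z/2Z,  H_2 = 0.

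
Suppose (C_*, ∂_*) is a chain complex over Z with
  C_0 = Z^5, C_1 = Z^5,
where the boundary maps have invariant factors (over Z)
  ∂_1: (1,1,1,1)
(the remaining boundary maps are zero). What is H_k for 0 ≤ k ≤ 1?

H_0 = Z,  H_1 = Z.

H_0: b_0 = 5 − 0 − 4 = 1; torsion from ∂_1 factors > 1: none. So H_0 = Z.
H_1: b_1 = 5 − 4 − 0 = 1; torsion from ∂_2 factors > 1: none. So H_1 = Z.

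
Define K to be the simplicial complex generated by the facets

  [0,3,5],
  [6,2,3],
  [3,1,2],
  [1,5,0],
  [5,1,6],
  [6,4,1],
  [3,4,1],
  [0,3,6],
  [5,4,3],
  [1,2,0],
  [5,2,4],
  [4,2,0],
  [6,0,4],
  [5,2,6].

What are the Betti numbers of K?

b_0 = 1, b_1 = 2, b_2 = 1.

K has 7 vertices, 21 edges, 14 triangles.
rank ∂_0 = 0, rank ∂_1 = 6 ⇒ b_0 = 7 − 0 − 6 = 1; all invariant factors of ∂_1 are 1 so no torsion. So H_0 = Z.
rank ∂_1 = 6, rank ∂_2 = 13 ⇒ b_1 = 21 − 6 − 13 = 2; all invariant factors of ∂_2 are 1 so no torsion. So H_1 = Z^2.
rank ∂_2 = 13, rank ∂_3 = 0 ⇒ b_2 = 14 − 13 − 0 = 1. So H_2 = Z.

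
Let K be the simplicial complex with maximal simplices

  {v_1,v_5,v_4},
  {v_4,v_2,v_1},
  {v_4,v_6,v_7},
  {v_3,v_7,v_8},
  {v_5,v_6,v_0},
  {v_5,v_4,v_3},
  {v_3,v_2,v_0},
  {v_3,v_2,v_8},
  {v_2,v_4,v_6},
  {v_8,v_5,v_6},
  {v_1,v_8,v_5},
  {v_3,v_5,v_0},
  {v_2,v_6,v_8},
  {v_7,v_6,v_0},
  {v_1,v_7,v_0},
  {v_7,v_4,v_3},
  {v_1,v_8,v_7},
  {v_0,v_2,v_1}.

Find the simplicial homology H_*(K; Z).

H_0 ≅ Z,  H_1 ≅ Z^2,  H_2 ≅ Z.

Order the vertices as v_0 < v_1 < v_2 < v_3 < v_4 < v_5 < v_6 < v_7 < v_8. Listing each simplex with vertices in this order, K has dimension 2 with simplices:

  0-simplices (9): [v_0], [v_1], [v_2], [v_3], [v_4], [v_5], [v_6], [v_7], [v_8]
  1-simplices (27): (27 of them)
  2-simplices (18): (18 of them)

giving chain groups C_0 ≅ Z^9, C_1 ≅ Z^27, C_2 ≅ Z^18.

The boundary map ∂_1: C_1 → C_0 maps an edge to its endpoints' difference, ∂[p,q] = q − p.
This gives a 9×27 integer matrix of rank 8; reducing to Smith normal form yields diagonal entries (1,1,1,1,1,1,1,1).

∂_2: C_2 → C_1 maps a triangle to the signed sum of its edges. For instance
  ∂[v_2,v_3,v_8] = [v_3,v_8] − [v_2,v_8] + [v_2,v_3],
  ∂[v_0,v_3,v_5] = [v_3,v_5] − [v_0,v_5] + [v_0,v_3].
The resulting 27×18 matrix has rank 17, and its Smith normal form has invariant factors (1,1,1,1,1,1,1,1,1,1,1,1,1,1,1,1,1).

Computing H_k = (kernel of ∂_k) / (image of ∂_{k+1}):

  H_0: rank C_0 − rank ∂_1 = 9 − 8 = 1, and the invariant factors of ∂_1 are all 1, so H_0 = Z.
  H_1: rank ker ∂_1 − rank ∂_2 = (27 − 8) − 17 = 2, and the invariant factors of ∂_2 are all 1, so H_1 = Z^2.
  H_2: rank ker ∂_2 − rank ∂_3 = (18 − 17) − 0 = 1, and there is no ∂_3, so H_2 = Z.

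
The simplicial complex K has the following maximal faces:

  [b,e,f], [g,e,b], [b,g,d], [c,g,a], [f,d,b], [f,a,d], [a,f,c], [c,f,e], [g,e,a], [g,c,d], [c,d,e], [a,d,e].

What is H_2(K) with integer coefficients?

H_2 ≅ 0.

We work with the vertex ordering a < b < c < d < e < f < g. The simplices of K, each written with vertices in increasing order, are:

  0-simplices (7): a, b, c, d, e, f, g
  1-simplices (18): ac, ad, ae, af, ag, bd, be, bf, bg, cd, ce, cf, cg, de, df, dg, ef, eg
  2-simplices (12): acf, acg, ade, adf, aeg, bdf, bdg, bef, beg, cde, cdg, cef

so the chain groups are C_0 ≅ Z^7, C_1 ≅ Z^18, C_2 ≅ Z^12.

∂_1: C_1 → C_0 maps an edge to its endpoints' difference, ∂[p,q] = q − p.
The resulting 7×18 matrix has rank 6, and its Smith normal form has invariant factors (1,1,1,1,1,1).

The boundary map ∂_2: C_2 → C_1 sends each 2-simplex [p,q,r] to [q,r] − [p,r] + [p,q]. For instance
  ∂aeg = eg − ag + ae,
  ∂acf = cf − af + ac.
This gives a 18×12 integer matrix of rank 12; reducing to Smith normal form yields diagonal entries (1,1,1,1,1,1,1,1,1,1,1,2).

From H_k ≅ ker(∂_k) / im(∂_{k+1}) we obtain:

  H_2: rank ker ∂_2 − rank ∂_3 = (12 − 12) − 0 = 0, and there is no ∂_3, so H_2 = 0.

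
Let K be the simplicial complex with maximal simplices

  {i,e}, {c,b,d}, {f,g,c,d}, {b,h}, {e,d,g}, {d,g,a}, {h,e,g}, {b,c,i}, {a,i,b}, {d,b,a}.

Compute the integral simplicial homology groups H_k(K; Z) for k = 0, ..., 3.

Take the total order a < b < c < d < e < f < g < h < i on the vertex set. Then K (dimension 3) consists of the simplices:

  0-simplices (9): a, b, c, d, e, f, g, h, i
  1-simplices (20): ab, ad, ag, ai, bc, bd, bh, bi, cd, cf, cg, ci, de, df, dg, eg, eh, ei, fg, gh
  2-simplices (11): abd, abi, adg, bcd, bci, cdf, cdg, cfg, deg, dfg, egh
  3-simplices (1): cdfg

so the chain groups are C_0 ≅ Z^9, C_1 ≅ Z^20, C_2 ≅ Z^11, C_3 ≅ Z^1.

∂_1: C_1 → C_0 sends each edge [p,q] (with p < q) to q − p. For instance
  ∂de = e − d.
This gives a 9×20 integer matrix of rank 8; reducing to Smith normal form yields diagonal entries (1,1,1,1,1,1,1,1).

Boundary ∂_2: C_2 → C_1 sends each 2-simplex [p,q,r] to [q,r] − [p,r] + [p,q]. For instance
  ∂cdg = dg − cg + cd,
  ∂dfg = fg − dg + df.
The resulting 20×11 matrix has rank 10, and its Smith normal form has invariant factors (1,1,1,1,1,1,1,1,1,1).

The boundary map ∂_3: C_3 → C_2 sends each 3-simplex σ to the alternating sum Σ_i (−1)^i (σ with its i-th vertex removed). For instance
  ∂cdfg = dfg − cfg + cdg − cdf.
The resulting 11×1 matrix has rank 1, and its Smith normal form has invariant factors (1).

From H_k ≅ ker(∂_k) / im(∂_{k+1}) we obtain:

  H_0: rank C_0 − rank ∂_1 = 9 − 8 = 1, and the invariant factors of ∂_1 are all 1, so H_0 ≅ Z.
  H_1: rank ker ∂_1 − rank ∂_2 = (20 − 8) − 10 = 2, and the invariant factors of ∂_2 are all 1, so H_1 ≅ Z^2.
  H_2: rank ker ∂_2 − rank ∂_3 = (11 − 10) − 1 = 0, and the invariant factors of ∂_3 are all 1, so H_2 ≅ 0.
  H_3: rank ker ∂_3 − rank ∂_4 = (1 − 1) − 0 = 0, and there is no ∂_4, so H_3 ≅ 0.

H_0 = Z,  H_1 = Z^2,  H_2 = 0,  H_3 = 0.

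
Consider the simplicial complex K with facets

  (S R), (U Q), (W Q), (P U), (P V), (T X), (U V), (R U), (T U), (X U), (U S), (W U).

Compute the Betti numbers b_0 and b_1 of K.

Fix the vertex order P < Q < R < S < T < U < V < W < X and write every simplex with vertices in increasing order. Then dim K = 1 and the simplices of K are:

  0-simplices (9): P, Q, R, S, T, U, V, W, X
  1-simplices (12): PU, PV, QU, QW, RS, RU, SU, TU, TX, UV, UW, UX

giving chain groups C_0 ≅ Z^9, C_1 ≅ Z^12.

Boundary ∂_1: C_1 → C_0 sends each edge [p,q] (with p < q) to q − p. For instance
  ∂RU = U − R.
As a 9×12 matrix over Z this has rank 8, with invariant factors (1,1,1,1,1,1,1,1).

Now H_k = ker ∂_k / im ∂_{k+1}, so:

  H_0: rank C_0 − rank ∂_1 = 9 − 8 = 1, and the invariant factors of ∂_1 are all 1, so H_0 ≅ Z.
  H_1: rank ker ∂_1 − rank ∂_2 = (12 − 8) − 0 = 4, and there is no ∂_2, so H_1 ≅ Z^4.

(K is a triangulation of a wedge of 4 circles.)

Hence the Betti numbers are b_0 = 1, b_1 = 4.

b_0 = 1, b_1 = 4.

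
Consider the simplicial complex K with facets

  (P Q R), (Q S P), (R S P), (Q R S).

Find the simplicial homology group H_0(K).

Order the vertices as P < Q < R < S. Listing each simplex with vertices in this order, K has dimension 2 with simplices:

  0-simplices (4): P, Q, R, S
  1-simplices (6): PQ, PR, PS, QR, QS, RS
  2-simplices (4): PQR, PQS, PRS, QRS

so the chain groups are C_0 ≅ Z^4, C_1 ≅ Z^6, C_2 ≅ Z^4.

The boundary map ∂_1: C_1 → C_0 maps an edge to its endpoints' difference, ∂[p,q] = q − p.
The 4×6 boundary matrix has rank 3 and Smith normal form diag(1,1,1).

The boundary map ∂_2: C_2 → C_1 maps a triangle to the signed sum of its edges. For instance
  ∂QRS = RS − QS + QR,
  ∂PRS = RS − PS + PR.
As a 6×4 matrix over Z this has rank 3, with invariant factors (1,1,1).

Now H_k = ker ∂_k / im ∂_{k+1}, so:

  H_0: rank C_0 − rank ∂_1 = 4 − 3 = 1, and the invariant factors of ∂_1 are all 1, so H_0 = Z.

H_0 = Z.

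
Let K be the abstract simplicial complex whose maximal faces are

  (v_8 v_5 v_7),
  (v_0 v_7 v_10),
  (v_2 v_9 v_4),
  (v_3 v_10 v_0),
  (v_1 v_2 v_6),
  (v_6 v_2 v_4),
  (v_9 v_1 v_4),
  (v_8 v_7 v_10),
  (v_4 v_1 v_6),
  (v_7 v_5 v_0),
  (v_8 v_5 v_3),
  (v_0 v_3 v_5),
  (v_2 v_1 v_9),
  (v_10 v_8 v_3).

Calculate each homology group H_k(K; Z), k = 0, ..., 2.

H_0 = Z^2,  H_1 = 0,  H_2 = Z^2.

Take the total order v_0 < v_1 < v_2 < v_3 < v_4 < v_5 < v_6 < v_7 < v_8 < v_9 < v_10 on the vertex set. Then K (dimension 2) consists of the simplices:

  0-simplices (11): [v_0], [v_1], [v_2], [v_3], [v_4], [v_5], [v_6], [v_7], [v_8], [v_9], [v_10]
  1-simplices (21): (21 of them)
  2-simplices (14): (14 of them)

Hence C_0 ≅ Z^11, C_1 ≅ Z^21, C_2 ≅ Z^14.

Boundary ∂_1: C_1 → C_0 is given by ∂[p,q] = [q] − [p]. For instance
  ∂[v_7,v_10] = [v_10] − [v_7].
As a 11×21 matrix over Z this has rank 9, with invariant factors (1,1,1,1,1,1,1,1,1).

∂_2: C_2 → C_1 maps a triangle to the signed sum of its edges. For instance
  ∂[v_1,v_4,v_6] = [v_4,v_6] − [v_1,v_6] + [v_1,v_4],
  ∂[v_5,v_7,v_8] = [v_7,v_8] − [v_5,v_8] + [v_5,v_7].
This gives a 21×14 integer matrix of rank 12; reducing to Smith normal form yields diagonal entries (1,1,1,1,1,1,1,1,1,1,1,1).

Now H_k = ker ∂_k / im ∂_{k+1}, so:

  H_0: rank C_0 − rank ∂_1 = 11 − 9 = 2, and the invariant factors of ∂_1 are all 1, so H_0 = Z^2.
  H_1: rank ker ∂_1 − rank ∂_2 = (21 − 9) − 12 = 0, and the invariant factors of ∂_2 are all 1, so H_1 = 0.
  H_2: rank ker ∂_2 − rank ∂_3 = (14 − 12) − 0 = 2, and there is no ∂_3, so H_2 = Z^2.

As a check, the Euler characteristic is 11 − 21 + 14 = 4, which agrees with 2 − 0 + 2 = 4.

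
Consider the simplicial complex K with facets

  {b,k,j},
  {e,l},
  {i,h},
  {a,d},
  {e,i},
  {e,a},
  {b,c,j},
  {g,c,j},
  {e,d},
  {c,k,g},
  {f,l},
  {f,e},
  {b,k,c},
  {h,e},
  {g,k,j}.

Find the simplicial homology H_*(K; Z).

H_0 = Z^2,  H_1 = Z^3,  H_2 = Z.

We work with the vertex ordering a < b < c < d < e < f < g < h < i < j < k < l. The simplices of K, each written with vertices in increasing order, are:

  0-simplices (12): a, b, c, d, e, f, g, h, i, j, k, l
  1-simplices (18): ad, ae, bc, bj, bk, cg, cj, ck, de, ef, eh, ei, el, fl, gj, gk, hi, jk
  2-simplices (6): bcj, bck, bjk, cgj, cgk, gjk

giving chain groups C_0 ≅ Z^12, C_1 ≅ Z^18, C_2 ≅ Z^6.

∂_1: C_1 → C_0 sends each edge [p,q] (with p < q) to q − p. For instance
  ∂bj = j − b.
This gives a 12×18 integer matrix of rank 10; reducing to Smith normal form yields diagonal entries (1,1,1,1,1,1,1,1,1,1).

The boundary map ∂_2: C_2 → C_1 acts by ∂[p,q,r] = [q,r] − [p,r] + [p,q]. For instance
  ∂bjk = jk − bk + bj,
  ∂gjk = jk − gk + gj.
The resulting 18×6 matrix has rank 5, and its Smith normal form has invariant factors (1,1,1,1,1).

Reading off H_k = ker ∂_k / im ∂_{k+1}:

  H_0: rank C_0 − rank ∂_1 = 12 − 10 = 2, and the invariant factors of ∂_1 are all 1, so H_0 ≅ Z^2.
  H_1: rank ker ∂_1 − rank ∂_2 = (18 − 10) − 5 = 3, and the invariant factors of ∂_2 are all 1, so H_1 ≅ Z^3.
  H_2: rank ker ∂_2 − rank ∂_3 = (6 − 5) − 0 = 1, and there is no ∂_3, so H_2 ≅ Z.

(K is a triangulation of the disjoint union of a wedge of 3 circles and the 2-sphere S^2.)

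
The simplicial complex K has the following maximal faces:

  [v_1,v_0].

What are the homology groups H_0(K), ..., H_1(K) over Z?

We work with the vertex ordering v_0 < v_1. The simplices of K, each written with vertices in increasing order, are:

  0-simplices (2): [v_0], [v_1]
  1-simplices (1): [v_0,v_1]

so the chain groups are C_0 ≅ Z^2, C_1 ≅ Z^1.

Boundary ∂_1: C_1 → C_0 is given by ∂[p,q] = [q] − [p].
The resulting 2×1 matrix has rank 1, and its Smith normal form has invariant factors (1).

Reading off H_k = ker ∂_k / im ∂_{k+1}:

  H_0: rank C_0 − rank ∂_1 = 2 − 1 = 1, and the invariant factors of ∂_1 are all 1, so H_0 = Z.
  H_1: rank ker ∂_1 − rank ∂_2 = (1 − 1) − 0 = 0, and there is no ∂_2, so H_1 = 0.

As a check, the Euler characteristic is 2 − 1 = 1, which agrees with 1 − 0 = 1.

H_0 ≅ Z,  H_1 = 0.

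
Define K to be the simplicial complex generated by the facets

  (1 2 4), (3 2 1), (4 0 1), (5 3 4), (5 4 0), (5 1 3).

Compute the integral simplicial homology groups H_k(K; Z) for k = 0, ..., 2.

H_0 ≅ Z,  H_1 ≅ Z,  H_2 = 0.

Take the total order 0 < 1 < 2 < 3 < 4 < 5 on the vertex set. Then K (dimension 2) consists of the simplices:

  0-simplices (6): [0], [1], [2], [3], [4], [5]
  1-simplices (12): [0,1], [0,4], [0,5], [1,2], [1,3], [1,4], [1,5], [2,3], [2,4], [3,4], [3,5], [4,5]
  2-simplices (6): [0,1,4], [0,4,5], [1,2,3], [1,2,4], [1,3,5], [3,4,5]

so the chain groups are C_0 ≅ Z^6, C_1 ≅ Z^12, C_2 ≅ Z^6.

The boundary map ∂_1: C_1 → C_0 is given by ∂[p,q] = [q] − [p].
This gives a 6×12 integer matrix of rank 5; reducing to Smith normal form yields diagonal entries (1,1,1,1,1).

∂_2: C_2 → C_1 acts by ∂[p,q,r] = [q,r] − [p,r] + [p,q]. For instance
  ∂[3,4,5] = [4,5] − [3,5] + [3,4],
  ∂[1,3,5] = [3,5] − [1,5] + [1,3].
The resulting 12×6 matrix has rank 6, and its Smith normal form has invariant factors (1,1,1,1,1,1).

From H_k ≅ ker(∂_k) / im(∂_{k+1}) we obtain:

  H_0: rank C_0 − rank ∂_1 = 6 − 5 = 1, and the invariant factors of ∂_1 are all 1, so H_0 = Z.
  H_1: rank ker ∂_1 − rank ∂_2 = (12 − 5) − 6 = 1, and the invariant factors of ∂_2 are all 1, so H_1 = Z.
  H_2: rank ker ∂_2 − rank ∂_3 = (6 − 6) − 0 = 0, and there is no ∂_3, so H_2 = 0.

As a check, the Euler characteristic is 6 − 12 + 6 = 0, which agrees with 1 − 1 + 0 = 0.
(K is a triangulation of the cylinder S^1 x I.)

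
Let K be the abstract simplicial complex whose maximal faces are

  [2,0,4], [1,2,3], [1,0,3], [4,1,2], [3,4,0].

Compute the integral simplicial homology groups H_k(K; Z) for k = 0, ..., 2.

Take the total order 0 < 1 < 2 < 3 < 4 on the vertex set. Then K (dimension 2) consists of the simplices:

  0-simplices (5): [0], [1], [2], [3], [4]
  1-simplices (10): [0,1], [0,2], [0,3], [0,4], [1,2], [1,3], [1,4], [2,3], [2,4], [3,4]
  2-simplices (5): [0,1,3], [0,2,4], [0,3,4], [1,2,3], [1,2,4]

giving chain groups C_0 ≅ Z^5, C_1 ≅ Z^10, C_2 ≅ Z^5.

∂_1: C_1 → C_0 sends each edge [p,q] (with p < q) to q − p. For instance
  ∂[1,2] = [2] − [1].
This gives a 5×10 integer matrix of rank 4; reducing to Smith normal form yields diagonal entries (1,1,1,1).

The boundary map ∂_2: C_2 → C_1 sends each 2-simplex [p,q,r] to [q,r] − [p,r] + [p,q]. For instance
  ∂[0,1,3] = [1,3] − [0,3] + [0,1],
  ∂[0,2,4] = [2,4] − [0,4] + [0,2].
As a 10×5 matrix over Z this has rank 5, with invariant factors (1,1,1,1,1).

Now H_k = ker ∂_k / im ∂_{k+1}, so:

  H_0: rank C_0 − rank ∂_1 = 5 − 4 = 1, and the invariant factors of ∂_1 are all 1, so H_0 = Z.
  H_1: rank ker ∂_1 − rank ∂_2 = (10 − 4) − 5 = 1, and the invariant factors of ∂_2 are all 1, so H_1 = Z.
  H_2: rank ker ∂_2 − rank ∂_3 = (5 − 5) − 0 = 0, and there is no ∂_3, so H_2 = 0.

H_0 = Z,  H_1 = Z,  H_2 = 0.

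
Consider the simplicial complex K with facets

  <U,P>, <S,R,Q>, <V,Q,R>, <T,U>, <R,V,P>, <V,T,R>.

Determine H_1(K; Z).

Order the vertices as P < Q < R < S < T < U < V. Listing each simplex with vertices in this order, K has dimension 2 with simplices:

  0-simplices (7): P, Q, R, S, T, U, V
  1-simplices (11): PR, PU, PV, QR, QS, QV, RS, RT, RV, TU, TV
  2-simplices (4): PRV, QRS, QRV, RTV

Hence C_0 ≅ Z^7, C_1 ≅ Z^11, C_2 ≅ Z^4.

The boundary map ∂_1: C_1 → C_0 maps an edge to its endpoints' difference, ∂[p,q] = q − p. For instance
  ∂PU = U − P.
The resulting 7×11 matrix has rank 6, and its Smith normal form has invariant factors (1,1,1,1,1,1).

The boundary map ∂_2: C_2 → C_1 sends each 2-simplex [p,q,r] to [q,r] − [p,r] + [p,q]. For instance
  ∂QRV = RV − QV + QR,
  ∂RTV = TV − RV + RT.
The resulting 11×4 matrix has rank 4, and its Smith normal form has invariant factors (1,1,1,1).

From H_k ≅ ker(∂_k) / im(∂_{k+1}) we obtain:

  H_1: rank ker ∂_1 − rank ∂_2 = (11 − 6) − 4 = 1, and the invariant factors of ∂_2 are all 1, so H_1 ≅ Z.

H_1 = Z.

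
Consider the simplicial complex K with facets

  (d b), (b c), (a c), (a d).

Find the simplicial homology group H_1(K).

H_1 ≅ Z.

Order the vertices as a < b < c < d. Listing each simplex with vertices in this order, K has dimension 1 with simplices:

  0-simplices (4): a, b, c, d
  1-simplices (4): ac, ad, bc, bd

Hence C_0 ≅ Z^4, C_1 ≅ Z^4.

The boundary map ∂_1: C_1 → C_0 sends each edge [p,q] (with p < q) to q − p. For instance
  ∂bc = c − b.
The 4×4 boundary matrix has rank 3 and Smith normal form diag(1,1,1).

From H_k ≅ ker(∂_k) / im(∂_{k+1}) we obtain:

  H_1: rank ker ∂_1 − rank ∂_2 = (4 − 3) − 0 = 1, and there is no ∂_2, so H_1 ≅ Z.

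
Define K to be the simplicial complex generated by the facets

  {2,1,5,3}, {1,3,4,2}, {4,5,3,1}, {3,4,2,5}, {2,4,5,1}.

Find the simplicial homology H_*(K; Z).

H_0 ≅ Z,  H_1 = 0,  H_2 = 0,  H_3 ≅ Z.

Take the total order 1 < 2 < 3 < 4 < 5 on the vertex set. Then K (dimension 3) consists of the simplices:

  0-simplices (5): [1], [2], [3], [4], [5]
  1-simplices (10): [1,2], [1,3], [1,4], [1,5], [2,3], [2,4], [2,5], [3,4], [3,5], [4,5]
  2-simplices (10): [1,2,3], [1,2,4], [1,2,5], [1,3,4], [1,3,5], [1,4,5], [2,3,4], [2,3,5], [2,4,5], [3,4,5]
  3-simplices (5): [1,2,3,4], [1,2,3,5], [1,2,4,5], [1,3,4,5], [2,3,4,5]

giving chain groups C_0 ≅ Z^5, C_1 ≅ Z^10, C_2 ≅ Z^10, C_3 ≅ Z^5.

∂_1: C_1 → C_0 is given by ∂[p,q] = [q] − [p].
The resulting 5×10 matrix has rank 4, and its Smith normal form has invariant factors (1,1,1,1).

Boundary ∂_2: C_2 → C_1 maps a triangle to the signed sum of its edges. For instance
  ∂[1,3,4] = [3,4] − [1,4] + [1,3],
  ∂[3,4,5] = [4,5] − [3,5] + [3,4].
As a 10×10 matrix over Z this has rank 6, with invariant factors (1,1,1,1,1,1).

The boundary map ∂_3: C_3 → C_2 sends each 3-simplex σ to the alternating sum Σ_i (−1)^i (σ with its i-th vertex removed). For instance
  ∂[1,2,4,5] = [2,4,5] − [1,4,5] + [1,2,5] − [1,2,4],
  ∂[1,3,4,5] = [3,4,5] − [1,4,5] + [1,3,5] − [1,3,4].
This gives a 10×5 integer matrix of rank 4; reducing to Smith normal form yields diagonal entries (1,1,1,1).

Now H_k = ker ∂_k / im ∂_{k+1}, so:

  H_0: rank C_0 − rank ∂_1 = 5 − 4 = 1, and the invariant factors of ∂_1 are all 1, so H_0 ≅ Z.
  H_1: rank ker ∂_1 − rank ∂_2 = (10 − 4) − 6 = 0, and the invariant factors of ∂_2 are all 1, so H_1 ≅ 0.
  H_2: rank ker ∂_2 − rank ∂_3 = (10 − 6) − 4 = 0, and the invariant factors of ∂_3 are all 1, so H_2 ≅ 0.
  H_3: rank ker ∂_3 − rank ∂_4 = (5 − 4) − 0 = 1, and there is no ∂_4, so H_3 ≅ Z.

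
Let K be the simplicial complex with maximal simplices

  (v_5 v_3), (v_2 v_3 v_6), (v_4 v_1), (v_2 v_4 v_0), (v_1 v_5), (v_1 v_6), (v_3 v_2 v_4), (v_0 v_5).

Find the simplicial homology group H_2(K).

H_2 = 0.

Order the vertices as v_0 < v_1 < v_2 < v_3 < v_4 < v_5 < v_6. Listing each simplex with vertices in this order, K has dimension 2 with simplices:

  0-simplices (7): [v_0], [v_1], [v_2], [v_3], [v_4], [v_5], [v_6]
  1-simplices (12): [v_0,v_2], [v_0,v_4], [v_0,v_5], [v_1,v_4], [v_1,v_5], [v_1,v_6], [v_2,v_3], [v_2,v_4], [v_2,v_6], [v_3,v_4], [v_3,v_5], [v_3,v_6]
  2-simplices (3): [v_0,v_2,v_4], [v_2,v_3,v_4], [v_2,v_3,v_6]

Hence C_0 ≅ Z^7, C_1 ≅ Z^12, C_2 ≅ Z^3.

The boundary map ∂_1: C_1 → C_0 sends each edge [p,q] (with p < q) to q − p. For instance
  ∂[v_0,v_4] = [v_4] − [v_0].
As a 7×12 matrix over Z this has rank 6, with invariant factors (1,1,1,1,1,1).

∂_2: C_2 → C_1 maps a triangle to the signed sum of its edges. For instance
  ∂[v_2,v_3,v_6] = [v_3,v_6] − [v_2,v_6] + [v_2,v_3],
  ∂[v_2,v_3,v_4] = [v_3,v_4] − [v_2,v_4] + [v_2,v_3].
The resulting 12×3 matrix has rank 3, and its Smith normal form has invariant factors (1,1,1).

Now H_k = ker ∂_k / im ∂_{k+1}, so:

  H_2: rank ker ∂_2 − rank ∂_3 = (3 − 3) − 0 = 0, and there is no ∂_3, so H_2 = 0.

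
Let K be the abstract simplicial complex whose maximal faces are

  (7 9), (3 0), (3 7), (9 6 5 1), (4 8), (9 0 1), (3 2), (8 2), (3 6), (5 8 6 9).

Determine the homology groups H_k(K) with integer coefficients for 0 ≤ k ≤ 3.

We work with the vertex ordering 0 < 1 < 2 < 3 < 4 < 5 < 6 < 7 < 8 < 9. The simplices of K, each written with vertices in increasing order, are:

  0-simplices (10): [0], [1], [2], [3], [4], [5], [6], [7], [8], [9]
  1-simplices (18): [0,1], [0,3], [0,9], [1,5], [1,6], [1,9], [2,3], [2,8], [3,6], [3,7], [4,8], [5,6], [5,8], [5,9], [6,8], [6,9], [7,9], [8,9]
  2-simplices (8): [0,1,9], [1,5,6], [1,5,9], [1,6,9], [5,6,8], [5,6,9], [5,8,9], [6,8,9]
  3-simplices (2): [1,5,6,9], [5,6,8,9]

so the chain groups are C_0 ≅ Z^10, C_1 ≅ Z^18, C_2 ≅ Z^8, C_3 ≅ Z^2.

∂_1: C_1 → C_0 sends each edge [p,q] (with p < q) to q − p. For instance
  ∂[5,8] = [8] − [5].
The resulting 10×18 matrix has rank 9, and its Smith normal form has invariant factors (1,1,1,1,1,1,1,1,1).

∂_2: C_2 → C_1 maps a triangle to the signed sum of its edges. For instance
  ∂[6,8,9] = [8,9] − [6,9] + [6,8],
  ∂[1,6,9] = [6,9] − [1,9] + [1,6].
The resulting 18×8 matrix has rank 6, and its Smith normal form has invariant factors (1,1,1,1,1,1).

The boundary map ∂_3: C_3 → C_2 sends each 3-simplex σ to the alternating sum Σ_i (−1)^i (σ with its i-th vertex removed). For instance
  ∂[1,5,6,9] = [5,6,9] − [1,6,9] + [1,5,9] − [1,5,6],
  ∂[5,6,8,9] = [6,8,9] − [5,8,9] + [5,6,9] − [5,6,8].
The resulting 8×2 matrix has rank 2, and its Smith normal form has invariant factors (1,1).

Now H_k = ker ∂_k / im ∂_{k+1}, so:

  H_0: rank C_0 − rank ∂_1 = 10 − 9 = 1, and the invariant factors of ∂_1 are all 1, so H_0 ≅ Z.
  H_1: rank ker ∂_1 − rank ∂_2 = (18 − 9) − 6 = 3, and the invariant factors of ∂_2 are all 1, so H_1 ≅ Z^3.
  H_2: rank ker ∂_2 − rank ∂_3 = (8 − 6) − 2 = 0, and the invariant factors of ∂_3 are all 1, so H_2 ≅ 0.
  H_3: rank ker ∂_3 − rank ∂_4 = (2 − 2) − 0 = 0, and there is no ∂_4, so H_3 ≅ 0.

H_0 = Z,  H_1 = Z^3,  H_2 = 0,  H_3 = 0.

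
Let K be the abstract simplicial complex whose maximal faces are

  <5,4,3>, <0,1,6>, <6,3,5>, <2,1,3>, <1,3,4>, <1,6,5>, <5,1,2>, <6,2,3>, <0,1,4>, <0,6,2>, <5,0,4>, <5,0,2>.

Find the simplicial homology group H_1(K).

H_1 = Z/2.

Fix the vertex order 0 < 1 < 2 < 3 < 4 < 5 < 6 and write every simplex with vertices in increasing order. Then dim K = 2 and the simplices of K are:

  0-simplices (7): [0], [1], [2], [3], [4], [5], [6]
  1-simplices (18): [0,1], [0,2], [0,4], [0,5], [0,6], [1,2], [1,3], [1,4], [1,5], [1,6], [2,3], [2,5], [2,6], [3,4], [3,5], [3,6], [4,5], [5,6]
  2-simplices (12): [0,1,4], [0,1,6], [0,2,5], [0,2,6], [0,4,5], [1,2,3], [1,2,5], [1,3,4], [1,5,6], [2,3,6], [3,4,5], [3,5,6]

Hence C_0 ≅ Z^7, C_1 ≅ Z^18, C_2 ≅ Z^12.

Boundary ∂_1: C_1 → C_0 maps an edge to its endpoints' difference, ∂[p,q] = q − p. For instance
  ∂[1,5] = [5] − [1].
The resulting 7×18 matrix has rank 6, and its Smith normal form has invariant factors (1,1,1,1,1,1).

The boundary map ∂_2: C_2 → C_1 sends each 2-simplex [p,q,r] to [q,r] − [p,r] + [p,q]. For instance
  ∂[2,3,6] = [3,6] − [2,6] + [2,3],
  ∂[0,2,5] = [2,5] − [0,5] + [0,2].
As a 18×12 matrix over Z this has rank 12, with invariant factors (1,1,1,1,1,1,1,1,1,1,1,2).

Computing H_k = (kernel of ∂_k) / (image of ∂_{k+1}):

  H_1: rank ker ∂_1 − rank ∂_2 = (18 − 6) − 12 = 0, and ∂_2 has invariant factor 2 > 1, so H_1 = Z/2.

(K is a triangulation of the real projective plane RP^2.)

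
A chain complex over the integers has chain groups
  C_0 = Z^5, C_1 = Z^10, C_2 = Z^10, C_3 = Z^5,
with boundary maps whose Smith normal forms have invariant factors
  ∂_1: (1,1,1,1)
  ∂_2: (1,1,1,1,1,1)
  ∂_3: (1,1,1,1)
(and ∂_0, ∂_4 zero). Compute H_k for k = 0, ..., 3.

H_0 = Z,  H_1 = 0,  H_2 = 0,  H_3 = Z.

H_0: b_0 = 5 − 0 − 4 = 1; torsion from ∂_1 factors > 1: none. So H_0 = Z.
H_1: b_1 = 10 − 4 − 6 = 0; torsion from ∂_2 factors > 1: none. So H_1 = 0.
H_2: b_2 = 10 − 6 − 4 = 0; torsion from ∂_3 factors > 1: none. So H_2 = 0.
H_3: b_3 = 5 − 4 − 0 = 1; torsion from ∂_4 factors > 1: none. So H_3 = Z.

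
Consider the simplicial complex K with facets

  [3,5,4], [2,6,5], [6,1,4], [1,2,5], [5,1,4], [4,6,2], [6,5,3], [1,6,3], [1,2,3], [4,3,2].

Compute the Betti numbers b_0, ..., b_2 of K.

b_0 = 1, b_1 = 0, b_2 = 0.

Fix the vertex order 1 < 2 < 3 < 4 < 5 < 6 and write every simplex with vertices in increasing order. Then dim K = 2 and the simplices of K are:

  0-simplices (6): [1], [2], [3], [4], [5], [6]
  1-simplices (15): [1,2], [1,3], [1,4], [1,5], [1,6], [2,3], [2,4], [2,5], [2,6], [3,4], [3,5], [3,6], [4,5], [4,6], [5,6]
  2-simplices (10): [1,2,3], [1,2,5], [1,3,6], [1,4,5], [1,4,6], [2,3,4], [2,4,6], [2,5,6], [3,4,5], [3,5,6]

so the chain groups are C_0 ≅ Z^6, C_1 ≅ Z^15, C_2 ≅ Z^10.

∂_1: C_1 → C_0 is given by ∂[p,q] = [q] − [p].
As a 6×15 matrix over Z this has rank 5, with invariant factors (1,1,1,1,1).

The boundary map ∂_2: C_2 → C_1 maps a triangle to the signed sum of its edges. For instance
  ∂[1,2,5] = [2,5] − [1,5] + [1,2],
  ∂[1,3,6] = [3,6] − [1,6] + [1,3].
This gives a 15×10 integer matrix of rank 10; reducing to Smith normal form yields diagonal entries (1,1,1,1,1,1,1,1,1,2).

Computing H_k = (kernel of ∂_k) / (image of ∂_{k+1}):

  H_0: rank C_0 − rank ∂_1 = 6 − 5 = 1, and the invariant factors of ∂_1 are all 1, so H_0 ≅ Z.
  H_1: rank ker ∂_1 − rank ∂_2 = (15 − 5) − 10 = 0, and ∂_2 has invariant factor 2 > 1, so H_1 ≅ Z/2.
  H_2: rank ker ∂_2 − rank ∂_3 = (10 − 10) − 0 = 0, and there is no ∂_3, so H_2 ≅ 0.

Hence the Betti numbers are b_0 = 1, b_1 = 0, b_2 = 0.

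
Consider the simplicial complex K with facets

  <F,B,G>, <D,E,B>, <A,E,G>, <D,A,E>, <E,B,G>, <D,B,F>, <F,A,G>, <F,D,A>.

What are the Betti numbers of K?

b_0 = 1, b_1 = 0, b_2 = 1.

We work with the vertex ordering A < B < D < E < F < G. The simplices of K, each written with vertices in increasing order, are:

  0-simplices (6): A, B, D, E, F, G
  1-simplices (12): AD, AE, AF, AG, BD, BE, BF, BG, DE, DF, EG, FG
  2-simplices (8): ADE, ADF, AEG, AFG, BDE, BDF, BEG, BFG

so the chain groups are C_0 ≅ Z^6, C_1 ≅ Z^12, C_2 ≅ Z^8.

Boundary ∂_1: C_1 → C_0 sends each edge [p,q] (with p < q) to q − p.
The 6×12 boundary matrix has rank 5 and Smith normal form diag(1,1,1,1,1).

The boundary map ∂_2: C_2 → C_1 maps a triangle to the signed sum of its edges. For instance
  ∂BFG = FG − BG + BF,
  ∂AEG = EG − AG + AE.
This gives a 12×8 integer matrix of rank 7; reducing to Smith normal form yields diagonal entries (1,1,1,1,1,1,1).

Now H_k = ker ∂_k / im ∂_{k+1}, so:

  H_0: rank C_0 − rank ∂_1 = 6 − 5 = 1, and the invariant factors of ∂_1 are all 1, so H_0 ≅ Z.
  H_1: rank ker ∂_1 − rank ∂_2 = (12 − 5) − 7 = 0, and the invariant factors of ∂_2 are all 1, so H_1 ≅ 0.
  H_2: rank ker ∂_2 − rank ∂_3 = (8 − 7) − 0 = 1, and there is no ∂_3, so H_2 ≅ Z.

(K is a triangulation of the 2-sphere S^2.)

Hence the Betti numbers are b_0 = 1, b_1 = 0, b_2 = 1.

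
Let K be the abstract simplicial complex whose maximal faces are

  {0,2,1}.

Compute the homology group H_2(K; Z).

Order the vertices as 0 < 1 < 2. Listing each simplex with vertices in this order, K has dimension 2 with simplices:

  0-simplices (3): [0], [1], [2]
  1-simplices (3): [0,1], [0,2], [1,2]
  2-simplices (1): [0,1,2]

so the chain groups are C_0 ≅ Z^3, C_1 ≅ Z^3, C_2 ≅ Z^1.

∂_1: C_1 → C_0 maps an edge to its endpoints' difference, ∂[p,q] = q − p.
As a 3×3 matrix over Z this has rank 2, with invariant factors (1,1).

Boundary ∂_2: C_2 → C_1 acts by ∂[p,q,r] = [q,r] − [p,r] + [p,q]. For instance
  ∂[0,1,2] = [1,2] − [0,2] + [0,1].
As a 3×1 matrix over Z this has rank 1, with invariant factors (1).

Computing H_k = (kernel of ∂_k) / (image of ∂_{k+1}):

  H_2: rank ker ∂_2 − rank ∂_3 = (1 − 1) − 0 = 0, and there is no ∂_3, so H_2 ≅ 0.

H_2 = 0.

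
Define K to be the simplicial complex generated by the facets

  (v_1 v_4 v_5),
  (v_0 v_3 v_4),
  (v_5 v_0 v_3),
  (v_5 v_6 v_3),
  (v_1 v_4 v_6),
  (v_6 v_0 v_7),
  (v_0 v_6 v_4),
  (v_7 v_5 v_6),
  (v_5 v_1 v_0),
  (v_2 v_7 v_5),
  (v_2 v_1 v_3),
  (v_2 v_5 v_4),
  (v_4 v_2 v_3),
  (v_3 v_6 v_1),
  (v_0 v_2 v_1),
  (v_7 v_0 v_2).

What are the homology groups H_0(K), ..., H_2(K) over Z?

Order the vertices as v_0 < v_1 < v_2 < v_3 < v_4 < v_5 < v_6 < v_7. Listing each simplex with vertices in this order, K has dimension 2 with simplices:

  0-simplices (8): [v_0], [v_1], [v_2], [v_3], [v_4], [v_5], [v_6], [v_7]
  1-simplices (24): (24 of them)
  2-simplices (16): (16 of them)

giving chain groups C_0 ≅ Z^8, C_1 ≅ Z^24, C_2 ≅ Z^16.

Boundary ∂_1: C_1 → C_0 is given by ∂[p,q] = [q] − [p].
This gives a 8×24 integer matrix of rank 7; reducing to Smith normal form yields diagonal entries (1,1,1,1,1,1,1).

The boundary map ∂_2: C_2 → C_1 sends each 2-simplex [p,q,r] to [q,r] − [p,r] + [p,q]. For instance
  ∂[v_0,v_4,v_6] = [v_4,v_6] − [v_0,v_6] + [v_0,v_4],
  ∂[v_2,v_3,v_4] = [v_3,v_4] − [v_2,v_4] + [v_2,v_3].
The 24×16 boundary matrix has rank 15 and Smith normal form diag(1,1,1,1,1,1,1,1,1,1,1,1,1,1,1).

From H_k ≅ ker(∂_k) / im(∂_{k+1}) we obtain:

  H_0: rank C_0 − rank ∂_1 = 8 − 7 = 1, and the invariant factors of ∂_1 are all 1, so H_0 ≅ Z.
  H_1: rank ker ∂_1 − rank ∂_2 = (24 − 7) − 15 = 2, and the invariant factors of ∂_2 are all 1, so H_1 ≅ Z^2.
  H_2: rank ker ∂_2 − rank ∂_3 = (16 − 15) − 0 = 1, and there is no ∂_3, so H_2 ≅ Z.

As a check, the Euler characteristic is 8 − 24 + 16 = 0, which agrees with 1 − 2 + 1 = 0.

H_0 = Z,  H_1 = Z^2,  H_2 = Z.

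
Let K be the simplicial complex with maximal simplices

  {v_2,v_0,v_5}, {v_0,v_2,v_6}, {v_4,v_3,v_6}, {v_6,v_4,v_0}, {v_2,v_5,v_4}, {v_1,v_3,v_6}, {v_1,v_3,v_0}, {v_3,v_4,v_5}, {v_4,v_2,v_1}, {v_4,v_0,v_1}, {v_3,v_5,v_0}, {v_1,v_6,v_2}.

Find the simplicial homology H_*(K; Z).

Take the total order v_0 < v_1 < v_2 < v_3 < v_4 < v_5 < v_6 on the vertex set. Then K (dimension 2) consists of the simplices:

  0-simplices (7): [v_0], [v_1], [v_2], [v_3], [v_4], [v_5], [v_6]
  1-simplices (18): (18 of them)
  2-simplices (12): (12 of them)

giving chain groups C_0 ≅ Z^7, C_1 ≅ Z^18, C_2 ≅ Z^12.

The boundary map ∂_1: C_1 → C_0 sends each edge [p,q] (with p < q) to q − p. For instance
  ∂[v_2,v_4] = [v_4] − [v_2].
This gives a 7×18 integer matrix of rank 6; reducing to Smith normal form yields diagonal entries (1,1,1,1,1,1).

The boundary map ∂_2: C_2 → C_1 maps a triangle to the signed sum of its edges. For instance
  ∂[v_0,v_2,v_5] = [v_2,v_5] − [v_0,v_5] + [v_0,v_2],
  ∂[v_1,v_2,v_4] = [v_2,v_4] − [v_1,v_4] + [v_1,v_2].
The 18×12 boundary matrix has rank 12 and Smith normal form diag(1,1,1,1,1,1,1,1,1,1,1,2).

From H_k ≅ ker(∂_k) / im(∂_{k+1}) we obtain:

  H_0: rank C_0 − rank ∂_1 = 7 − 6 = 1, and the invariant factors of ∂_1 are all 1, so H_0 ≅ Z.
  H_1: rank ker ∂_1 − rank ∂_2 = (18 − 6) − 12 = 0, and ∂_2 has invariant factor 2 > 1, so H_1 ≅ Z/2Z.
  H_2: rank ker ∂_2 − rank ∂_3 = (12 − 12) − 0 = 0, and there is no ∂_3, so H_2 ≅ 0.

H_0 ≅ Z,  H_1 ≅ Z/2Z,  H_2 = 0.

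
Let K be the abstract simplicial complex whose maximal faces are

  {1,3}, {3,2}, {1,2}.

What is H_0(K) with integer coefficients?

We work with the vertex ordering 1 < 2 < 3. The simplices of K, each written with vertices in increasing order, are:

  0-simplices (3): [1], [2], [3]
  1-simplices (3): [1,2], [1,3], [2,3]

Hence C_0 ≅ Z^3, C_1 ≅ Z^3.

The boundary map ∂_1: C_1 → C_0 sends each edge [p,q] (with p < q) to q − p.
The resulting 3×3 matrix has rank 2, and its Smith normal form has invariant factors (1,1).

From H_k ≅ ker(∂_k) / im(∂_{k+1}) we obtain:

  H_0: rank C_0 − rank ∂_1 = 3 − 2 = 1, and the invariant factors of ∂_1 are all 1, so H_0 ≅ Z.

H_0 ≅ Z.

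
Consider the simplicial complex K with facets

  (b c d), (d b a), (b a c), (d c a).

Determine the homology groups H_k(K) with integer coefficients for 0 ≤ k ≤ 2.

Order the vertices as a < b < c < d. Listing each simplex with vertices in this order, K has dimension 2 with simplices:

  0-simplices (4): a, b, c, d
  1-simplices (6): ab, ac, ad, bc, bd, cd
  2-simplices (4): abc, abd, acd, bcd

giving chain groups C_0 ≅ Z^4, C_1 ≅ Z^6, C_2 ≅ Z^4.

The boundary map ∂_1: C_1 → C_0 maps an edge to its endpoints' difference, ∂[p,q] = q − p.
As a 4×6 matrix over Z this has rank 3, with invariant factors (1,1,1).

∂_2: C_2 → C_1 sends each 2-simplex [p,q,r] to [q,r] − [p,r] + [p,q]. For instance
  ∂abc = bc − ac + ab,
  ∂bcd = cd − bd + bc.
The 6×4 boundary matrix has rank 3 and Smith normal form diag(1,1,1).

Reading off H_k = ker ∂_k / im ∂_{k+1}:

  H_0: rank C_0 − rank ∂_1 = 4 − 3 = 1, and the invariant factors of ∂_1 are all 1, so H_0 = Z.
  H_1: rank ker ∂_1 − rank ∂_2 = (6 − 3) − 3 = 0, and the invariant factors of ∂_2 are all 1, so H_1 = 0.
  H_2: rank ker ∂_2 − rank ∂_3 = (4 − 3) − 0 = 1, and there is no ∂_3, so H_2 = Z.

As a check, the Euler characteristic is 4 − 6 + 4 = 2, which agrees with 1 − 0 + 1 = 2.

H_0 ≅ Z,  H_1 = 0,  H_2 ≅ Z.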